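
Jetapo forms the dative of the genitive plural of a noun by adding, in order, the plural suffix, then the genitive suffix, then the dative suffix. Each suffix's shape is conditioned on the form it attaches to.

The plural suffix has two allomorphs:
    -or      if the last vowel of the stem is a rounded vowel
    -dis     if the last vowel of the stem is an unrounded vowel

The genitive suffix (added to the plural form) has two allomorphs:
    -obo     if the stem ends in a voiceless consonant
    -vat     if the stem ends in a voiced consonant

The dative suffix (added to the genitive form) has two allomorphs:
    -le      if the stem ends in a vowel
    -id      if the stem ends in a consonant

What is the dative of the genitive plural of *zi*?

zidisobole

*zi*: last vowel = /i/, an unrounded vowel → -dis → *zidis*.
The final consonant of the plural form *zidis* is /s/, which is voiceless, so the genitive suffix is -obo, giving *zidisobo*.
The genitive form *zidisobo*: final sound = /o/, a vowel → -le → *zidisobole*.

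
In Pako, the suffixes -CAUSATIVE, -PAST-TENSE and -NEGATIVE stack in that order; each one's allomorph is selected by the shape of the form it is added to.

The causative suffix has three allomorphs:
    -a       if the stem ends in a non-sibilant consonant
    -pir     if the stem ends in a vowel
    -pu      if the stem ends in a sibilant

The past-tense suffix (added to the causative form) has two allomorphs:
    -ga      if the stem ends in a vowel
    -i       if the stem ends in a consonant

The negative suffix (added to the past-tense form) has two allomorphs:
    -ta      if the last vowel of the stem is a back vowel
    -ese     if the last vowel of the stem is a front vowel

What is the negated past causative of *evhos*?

evhospugata

Since the final sound of *evhos* is /s/ (a sibilant), it takes -pu, giving *evhospu*.
The causative form *evhospu*: final sound = /u/, a vowel → -ga → *evhospuga*.
Since the last vowel of the past-tense form *evhospuga* is /a/ (a back vowel), it takes -ta, giving *evhospugata*.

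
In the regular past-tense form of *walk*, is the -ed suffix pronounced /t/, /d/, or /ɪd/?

/t/

The stem *walk* ends in a voiceless consonant other than /t/.
The -ed suffix is realized as /ɪd/ after /t, d/; as /t/ after other voiceless consonants; and as /d/ after other voiced sounds.
So -ed on *walk* is pronounced /t/.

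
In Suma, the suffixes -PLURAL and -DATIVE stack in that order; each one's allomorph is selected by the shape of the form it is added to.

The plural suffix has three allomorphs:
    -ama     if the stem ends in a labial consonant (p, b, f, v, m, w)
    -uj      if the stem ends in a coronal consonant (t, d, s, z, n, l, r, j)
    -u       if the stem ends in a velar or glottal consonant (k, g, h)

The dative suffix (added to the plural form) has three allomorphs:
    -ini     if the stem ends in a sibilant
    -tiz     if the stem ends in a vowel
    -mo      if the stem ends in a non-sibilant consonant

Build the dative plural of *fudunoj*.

fudunojujmo

*fudunoj* — final consonant /j/ (coronal) → -uj → *fudunojuj*.
The plural form *fudunojuj*: final sound = /j/, a non-sibilant consonant → -mo → *fudunojujmo*.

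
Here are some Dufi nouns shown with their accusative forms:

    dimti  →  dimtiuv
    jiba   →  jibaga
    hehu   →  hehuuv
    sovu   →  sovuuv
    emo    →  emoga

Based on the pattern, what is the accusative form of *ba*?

Looking at the last vowel of each stem: -uv when the last vowel of the stem is a high vowel (*dimti*, *hehu*, *sovu*); -ga when the last vowel of the stem is a non-high vowel (*jiba*, *emo*).
The last vowel of *ba* is /a/, which is a non-high vowel, so the suffix is -ga, giving *baga*.

baga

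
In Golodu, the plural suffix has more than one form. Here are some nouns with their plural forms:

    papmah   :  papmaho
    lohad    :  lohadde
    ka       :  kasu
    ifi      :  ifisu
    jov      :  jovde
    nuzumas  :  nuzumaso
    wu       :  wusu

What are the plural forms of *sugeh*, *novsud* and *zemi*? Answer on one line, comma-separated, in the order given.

sugeho, novsudde, zemisu

The pattern is voicing of the final sound: -o when the stem ends in a voiceless consonant (*papmah*, *nuzumas*); -de when the stem ends in a voiced consonant (*lohad*, *jov*); -su when the stem ends in a vowel (*ka*, *ifi*, *wu*).
The final sound of *sugeh* is /h/, which is a voiceless consonant, so the suffix is -o, giving *sugeho*.
*novsud* — final sound /d/ (a voiced consonant) → -de → *novsudde*.
Since the final sound of *zemi* is /i/ (a vowel), it takes -su, giving *zemisu*.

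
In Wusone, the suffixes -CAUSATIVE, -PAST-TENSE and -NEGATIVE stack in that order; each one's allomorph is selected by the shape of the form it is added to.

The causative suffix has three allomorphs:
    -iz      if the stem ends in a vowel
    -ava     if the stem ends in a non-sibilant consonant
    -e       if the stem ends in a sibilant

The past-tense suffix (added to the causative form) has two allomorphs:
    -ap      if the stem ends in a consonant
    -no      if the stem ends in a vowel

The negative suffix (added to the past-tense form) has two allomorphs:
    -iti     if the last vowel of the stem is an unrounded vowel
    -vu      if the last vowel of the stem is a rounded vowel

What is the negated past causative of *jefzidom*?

The final sound of *jefzidom* is /m/, which is a non-sibilant consonant, so the causative suffix is -ava, giving *jefzidomava*.
The causative form *jefzidomava*: final sound = /a/, a vowel → -no → *jefzidomavano*.
The past-tense form *jefzidomavano* — last vowel /o/ (a rounded vowel) → -vu → *jefzidomavanovu*.

jefzidomavanovu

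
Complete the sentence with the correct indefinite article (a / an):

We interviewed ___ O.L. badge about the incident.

The indefinite article is chosen by the initial *sound* of the following word, not its spelling.
The initialism *O.L.* is read letter by letter; the first letter, O, is pronounced /oʊ/, which begins with a vowel sound.
So the article is *an*: We interviewed an O.L. badge about the incident.

an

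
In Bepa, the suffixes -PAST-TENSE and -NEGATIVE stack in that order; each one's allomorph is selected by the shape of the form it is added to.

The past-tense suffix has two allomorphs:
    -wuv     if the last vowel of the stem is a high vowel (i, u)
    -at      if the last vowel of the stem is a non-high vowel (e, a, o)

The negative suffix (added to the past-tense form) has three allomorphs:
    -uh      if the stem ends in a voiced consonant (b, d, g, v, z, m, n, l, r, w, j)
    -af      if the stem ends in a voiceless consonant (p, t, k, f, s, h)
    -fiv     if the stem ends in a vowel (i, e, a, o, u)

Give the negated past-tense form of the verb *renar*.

renarataf

Since the last vowel of *renar* is /a/ (a non-high vowel), it takes -at, giving *renarat*.
The past-tense form *renarat* — final sound /t/ (a voiceless consonant) → -af → *renarataf*.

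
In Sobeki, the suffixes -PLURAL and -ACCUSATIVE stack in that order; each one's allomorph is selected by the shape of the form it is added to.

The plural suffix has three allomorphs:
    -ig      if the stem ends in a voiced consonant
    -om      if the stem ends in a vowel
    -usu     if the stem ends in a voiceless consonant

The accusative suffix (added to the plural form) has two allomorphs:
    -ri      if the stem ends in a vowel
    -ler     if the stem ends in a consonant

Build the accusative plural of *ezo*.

*ezo*: final sound = /o/, a vowel → -om → *ezoom*.
The plural form *ezoom* — final sound /m/ (a consonant) → -ler → *ezoomler*.

ezoomler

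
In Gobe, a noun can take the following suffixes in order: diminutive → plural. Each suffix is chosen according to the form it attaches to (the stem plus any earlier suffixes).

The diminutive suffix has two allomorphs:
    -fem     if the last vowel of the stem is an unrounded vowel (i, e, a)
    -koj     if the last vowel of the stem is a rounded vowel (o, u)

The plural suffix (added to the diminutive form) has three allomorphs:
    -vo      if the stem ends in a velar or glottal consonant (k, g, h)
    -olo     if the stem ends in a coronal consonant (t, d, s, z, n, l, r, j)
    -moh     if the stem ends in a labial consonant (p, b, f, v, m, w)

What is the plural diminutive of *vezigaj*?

vezigajfemmoh

The last vowel of *vezigaj* is /a/, which is an unrounded vowel, so the diminutive suffix is -fem, giving *vezigajfem*.
The final consonant of the diminutive form *vezigajfem* is /m/, which is labial, so the plural suffix is -moh, giving *vezigajfemmoh*.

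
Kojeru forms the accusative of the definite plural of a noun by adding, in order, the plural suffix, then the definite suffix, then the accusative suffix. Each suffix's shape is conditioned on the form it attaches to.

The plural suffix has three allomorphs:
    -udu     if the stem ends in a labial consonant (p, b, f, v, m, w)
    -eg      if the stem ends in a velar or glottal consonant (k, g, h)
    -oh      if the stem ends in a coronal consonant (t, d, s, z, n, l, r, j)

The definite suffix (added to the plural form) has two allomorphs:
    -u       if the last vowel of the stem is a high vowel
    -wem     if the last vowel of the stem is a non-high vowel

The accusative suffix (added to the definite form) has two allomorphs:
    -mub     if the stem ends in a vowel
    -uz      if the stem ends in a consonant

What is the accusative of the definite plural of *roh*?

Since the final consonant of *roh* is /h/ (velar/glottal), it takes -eg, giving *roheg*.
The plural form *roheg*: last vowel = /e/, a non-high vowel → -wem → *rohegwem*.
Since the final sound of the definite form *rohegwem* is /m/ (a consonant), it takes -uz, giving *rohegwemuz*.

rohegwemuz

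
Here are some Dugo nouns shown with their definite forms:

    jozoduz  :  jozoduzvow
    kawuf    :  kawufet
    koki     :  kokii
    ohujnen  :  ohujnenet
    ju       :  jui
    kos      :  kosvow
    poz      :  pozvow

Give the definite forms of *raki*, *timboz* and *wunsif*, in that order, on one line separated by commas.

rakii, timbozvow, wunsifet

The pattern is sibilance of the final sound: -vow when the stem ends in a sibilant (*jozoduz*, *kos*, *poz*); -et when the stem ends in a non-sibilant consonant (*kawuf*, *ohujnen*); -i when the stem ends in a vowel (*koki*, *ju*).
*raki*: final sound = /i/, a vowel → -i → *rakii*.
*timboz*: final sound = /z/, a sibilant → -vow → *timbozvow*.
*wunsif*: final sound = /f/, a non-sibilant consonant → -et → *wunsifet*.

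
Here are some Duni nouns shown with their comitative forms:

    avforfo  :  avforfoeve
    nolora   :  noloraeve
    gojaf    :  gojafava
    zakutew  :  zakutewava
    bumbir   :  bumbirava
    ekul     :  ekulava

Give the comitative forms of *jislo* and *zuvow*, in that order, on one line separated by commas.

The alternation tracks the final sound of the stem — -ava when the stem ends in a consonant (*gojaf*, *zakutew*, *bumbir*, *ekul*); -eve when the stem ends in a vowel (*avforfo*, *nolora*).
*jislo*: final sound = /o/, a vowel → -eve → *jisloeve*.
*zuvow*: final sound = /w/, a consonant → -ava → *zuvowava*.

jisloeve, zuvowava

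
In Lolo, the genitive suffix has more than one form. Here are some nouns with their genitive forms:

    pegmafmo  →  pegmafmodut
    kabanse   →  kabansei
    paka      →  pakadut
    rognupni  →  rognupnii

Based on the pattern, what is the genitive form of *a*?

Looking at the last vowel of each stem: -i when the last vowel of the stem is a front vowel (*kabanse*, *rognupni*); -dut when the last vowel of the stem is a back vowel (*pegmafmo*, *paka*).
*a*: last vowel = /a/, a back vowel → -dut → *adut*.

adut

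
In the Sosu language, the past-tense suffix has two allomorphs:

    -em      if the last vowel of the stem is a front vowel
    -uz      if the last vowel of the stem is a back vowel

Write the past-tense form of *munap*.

*munap*: last vowel = /a/, a back vowel → -uz → *munapuz*.

munapuz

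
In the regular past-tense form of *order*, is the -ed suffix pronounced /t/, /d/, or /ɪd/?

/d/

The stem *order* ends in a voiced sound other than /d/.
The -ed suffix is realized as /ɪd/ after /t, d/; as /t/ after other voiceless consonants; and as /d/ after other voiced sounds.
So -ed on *order* is pronounced /d/.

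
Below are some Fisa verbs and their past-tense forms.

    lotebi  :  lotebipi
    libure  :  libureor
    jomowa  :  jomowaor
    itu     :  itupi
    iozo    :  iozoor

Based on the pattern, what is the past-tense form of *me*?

The alternation tracks the last vowel of the stem — -pi when the last vowel of the stem is a high vowel (*lotebi*, *itu*); -or when the last vowel of the stem is a non-high vowel (*libure*, *jomowa*, *iozo*).
*me*: last vowel = /e/, a non-high vowel → -or → *meor*.

meor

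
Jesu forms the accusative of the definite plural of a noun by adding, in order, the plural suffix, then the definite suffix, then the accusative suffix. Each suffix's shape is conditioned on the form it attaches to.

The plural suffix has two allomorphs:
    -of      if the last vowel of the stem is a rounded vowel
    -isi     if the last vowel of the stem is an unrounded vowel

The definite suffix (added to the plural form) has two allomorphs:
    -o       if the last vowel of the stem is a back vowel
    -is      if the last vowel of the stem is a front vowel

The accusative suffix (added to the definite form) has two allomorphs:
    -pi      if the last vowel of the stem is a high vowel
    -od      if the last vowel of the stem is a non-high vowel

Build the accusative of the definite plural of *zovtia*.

The last vowel of *zovtia* is /a/, which is an unrounded vowel, so the plural suffix is -isi, giving *zovtiaisi*.
The last vowel of the plural form *zovtiaisi* is /i/, which is a front vowel, so the definite suffix is -is, giving *zovtiaisiis*.
The last vowel of the definite form *zovtiaisiis* is /i/, which is a high vowel, so the accusative suffix is -pi, giving *zovtiaisiispi*.

zovtiaisiispi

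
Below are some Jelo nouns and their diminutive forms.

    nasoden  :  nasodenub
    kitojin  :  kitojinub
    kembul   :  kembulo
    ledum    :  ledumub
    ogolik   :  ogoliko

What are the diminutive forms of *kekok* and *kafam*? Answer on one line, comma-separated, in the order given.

kekoko, kafamub

The pattern is nasality of the final consonant: -ub when the stem ends in a nasal (*nasoden*, *kitojin*, *ledum*); -o when the stem ends in a non-nasal consonant (*kembul*, *ogolik*).
*kekok* — final consonant /k/ (non-nasal) → -o → *kekoko*.
*kafam* — final consonant /m/ (a nasal) → -ub → *kafamub*.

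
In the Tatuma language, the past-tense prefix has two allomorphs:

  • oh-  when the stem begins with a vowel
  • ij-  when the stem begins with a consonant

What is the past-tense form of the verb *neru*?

*neru*: first sound = /n/, a consonant → ij- → *ijneru*.

ijneru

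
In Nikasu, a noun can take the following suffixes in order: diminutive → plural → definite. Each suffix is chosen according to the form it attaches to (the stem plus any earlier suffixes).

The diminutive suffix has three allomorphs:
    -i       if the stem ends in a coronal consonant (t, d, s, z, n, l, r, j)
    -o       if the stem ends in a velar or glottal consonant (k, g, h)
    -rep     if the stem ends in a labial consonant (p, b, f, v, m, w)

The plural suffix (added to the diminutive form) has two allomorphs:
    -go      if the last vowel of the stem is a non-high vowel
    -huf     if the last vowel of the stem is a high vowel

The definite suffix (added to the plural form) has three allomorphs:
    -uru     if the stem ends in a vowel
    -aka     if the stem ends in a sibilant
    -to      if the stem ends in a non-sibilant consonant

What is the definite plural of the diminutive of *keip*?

keiprepgouru

*keip* — final consonant /p/ (labial) → -rep → *keiprep*.
The diminutive form *keiprep*: last vowel = /e/, a non-high vowel → -go → *keiprepgo*.
The plural form *keiprepgo* — final sound /o/ (a vowel) → -uru → *keiprepgouru*.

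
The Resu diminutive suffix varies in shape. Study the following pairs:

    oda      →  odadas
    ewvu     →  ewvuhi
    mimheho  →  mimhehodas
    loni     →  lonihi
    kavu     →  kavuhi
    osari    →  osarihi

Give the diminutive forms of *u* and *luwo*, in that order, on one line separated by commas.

The alternation tracks the last vowel of the stem — -hi when the last vowel of the stem is a high vowel (*ewvu*, *loni*, *kavu*, *osari*); -das when the last vowel of the stem is a non-high vowel (*oda*, *mimheho*).
*u*: last vowel = /u/, a high vowel → -hi → *uhi*.
Since the last vowel of *luwo* is /o/ (a non-high vowel), it takes -das, giving *luwodas*.

uhi, luwodas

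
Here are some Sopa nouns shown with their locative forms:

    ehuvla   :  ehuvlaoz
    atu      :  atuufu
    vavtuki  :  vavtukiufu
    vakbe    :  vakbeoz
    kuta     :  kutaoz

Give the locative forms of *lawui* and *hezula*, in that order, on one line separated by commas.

Looking at the last vowel of each stem: -ufu when the last vowel of the stem is a high vowel (*atu*, *vavtuki*); -oz when the last vowel of the stem is a non-high vowel (*ehuvla*, *vakbe*, *kuta*).
*lawui*: last vowel = /i/, a high vowel → -ufu → *lawuiufu*.
*hezula* — last vowel /a/ (a non-high vowel) → -oz → *hezulaoz*.

lawuiufu, hezulaoz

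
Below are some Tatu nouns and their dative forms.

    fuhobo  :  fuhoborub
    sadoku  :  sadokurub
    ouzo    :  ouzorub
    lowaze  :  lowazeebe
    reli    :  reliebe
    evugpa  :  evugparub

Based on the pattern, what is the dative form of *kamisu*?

The alternation tracks the last vowel of the stem — -ebe when the last vowel of the stem is a front vowel (*lowaze*, *reli*); -rub when the last vowel of the stem is a back vowel (*fuhobo*, *sadoku*, *ouzo*, *evugpa*).
Since the last vowel of *kamisu* is /u/ (a back vowel), it takes -rub, giving *kamisurub*.

kamisurub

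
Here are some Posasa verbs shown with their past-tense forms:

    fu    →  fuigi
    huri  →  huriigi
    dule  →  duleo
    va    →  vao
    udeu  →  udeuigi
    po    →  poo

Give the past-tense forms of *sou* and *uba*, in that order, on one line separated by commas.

souigi, ubao

The pattern is height harmony: -igi when the last vowel of the stem is a high vowel (*fu*, *huri*, *udeu*); -o when the last vowel of the stem is a non-high vowel (*dule*, *va*, *po*).
*sou* — last vowel /u/ (a high vowel) → -igi → *souigi*.
*uba* — last vowel /a/ (a non-high vowel) → -o → *ubao*.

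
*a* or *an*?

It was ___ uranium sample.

The indefinite article is chosen by the initial *sound* of the following word, not its spelling.
*uranium* begins with the sound /jʊ/ (u pronounced /jʊ/) — a consonant sound.
So the article is *a*: It was a uranium sample.

a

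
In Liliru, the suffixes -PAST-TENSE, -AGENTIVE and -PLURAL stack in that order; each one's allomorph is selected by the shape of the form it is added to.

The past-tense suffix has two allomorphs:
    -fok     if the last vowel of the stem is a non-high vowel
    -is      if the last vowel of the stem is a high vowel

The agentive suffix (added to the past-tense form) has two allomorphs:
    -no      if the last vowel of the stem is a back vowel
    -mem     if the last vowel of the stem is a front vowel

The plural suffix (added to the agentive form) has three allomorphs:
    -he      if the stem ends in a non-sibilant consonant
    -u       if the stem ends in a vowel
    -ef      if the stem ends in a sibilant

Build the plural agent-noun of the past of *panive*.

panivefoknou

Since the last vowel of *panive* is /e/ (a non-high vowel), it takes -fok, giving *panivefok*.
The last vowel of the past-tense form *panivefok* is /o/, which is a back vowel, so the agentive suffix is -no, giving *panivefokno*.
The agentive form *panivefokno* — final sound /o/ (a vowel) → -u → *panivefoknou*.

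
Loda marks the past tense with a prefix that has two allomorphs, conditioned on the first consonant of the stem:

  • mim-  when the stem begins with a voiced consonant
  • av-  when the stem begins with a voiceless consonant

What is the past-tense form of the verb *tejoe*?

*tejoe* — first consonant /t/ (voiceless) → av- → *avtejoe*.

avtejoe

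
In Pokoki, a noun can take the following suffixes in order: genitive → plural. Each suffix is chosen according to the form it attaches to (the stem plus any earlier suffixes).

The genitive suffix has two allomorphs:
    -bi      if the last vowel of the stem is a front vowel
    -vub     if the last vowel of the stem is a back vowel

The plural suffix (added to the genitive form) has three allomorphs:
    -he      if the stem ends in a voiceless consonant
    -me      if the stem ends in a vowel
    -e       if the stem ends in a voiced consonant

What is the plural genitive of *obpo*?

*obpo*: last vowel = /o/, a back vowel → -vub → *obpovub*.
The final sound of the genitive form *obpovub* is /b/, which is a voiced consonant, so the plural suffix is -e, giving *obpovube*.

obpovube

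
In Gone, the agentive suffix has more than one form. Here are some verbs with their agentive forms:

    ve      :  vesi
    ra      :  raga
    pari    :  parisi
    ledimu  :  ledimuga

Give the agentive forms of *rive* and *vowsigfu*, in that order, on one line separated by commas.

rivesi, vowsigfuga

The suffix is conditioned by the last vowel: -si when the last vowel of the stem is a front vowel (*ve*, *pari*); -ga when the last vowel of the stem is a back vowel (*ra*, *ledimu*).
Since the last vowel of *rive* is /e/ (a front vowel), it takes -si, giving *rivesi*.
Since the last vowel of *vowsigfu* is /u/ (a back vowel), it takes -ga, giving *vowsigfuga*.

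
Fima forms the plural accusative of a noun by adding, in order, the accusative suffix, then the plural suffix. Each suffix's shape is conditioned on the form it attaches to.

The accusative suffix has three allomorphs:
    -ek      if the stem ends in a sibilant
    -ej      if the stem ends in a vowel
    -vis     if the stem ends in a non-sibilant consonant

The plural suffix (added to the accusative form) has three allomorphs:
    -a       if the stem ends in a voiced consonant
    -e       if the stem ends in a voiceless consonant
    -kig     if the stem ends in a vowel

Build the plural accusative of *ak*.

*ak* — final sound /k/ (a non-sibilant consonant) → -vis → *akvis*.
The final sound of the accusative form *akvis* is /s/, which is a voiceless consonant, so the plural suffix is -e, giving *akvise*.

akvise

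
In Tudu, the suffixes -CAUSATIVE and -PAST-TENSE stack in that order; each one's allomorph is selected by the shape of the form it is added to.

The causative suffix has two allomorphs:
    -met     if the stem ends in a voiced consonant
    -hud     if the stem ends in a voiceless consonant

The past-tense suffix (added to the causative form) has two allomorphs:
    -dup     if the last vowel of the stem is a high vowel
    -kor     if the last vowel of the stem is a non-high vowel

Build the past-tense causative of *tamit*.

*tamit*: final consonant = /t/, voiceless → -hud → *tamithud*.
The causative form *tamithud*: last vowel = /u/, a high vowel → -dup → *tamithuddup*.

tamithuddup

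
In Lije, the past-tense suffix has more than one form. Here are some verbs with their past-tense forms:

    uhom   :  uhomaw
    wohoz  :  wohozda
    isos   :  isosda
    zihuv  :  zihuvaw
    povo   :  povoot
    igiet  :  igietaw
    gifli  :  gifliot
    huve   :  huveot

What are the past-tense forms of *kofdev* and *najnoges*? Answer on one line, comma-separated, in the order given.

kofdevaw, najnogesda

The pattern is sibilance of the final sound: -da when the stem ends in a sibilant (*wohoz*, *isos*); -aw when the stem ends in a non-sibilant consonant (*uhom*, *zihuv*, *igiet*); -ot when the stem ends in a vowel (*povo*, *gifli*, *huve*).
*kofdev*: final sound = /v/, a non-sibilant consonant → -aw → *kofdevaw*.
The final sound of *najnoges* is /s/, which is a sibilant, so the suffix is -da, giving *najnogesda*.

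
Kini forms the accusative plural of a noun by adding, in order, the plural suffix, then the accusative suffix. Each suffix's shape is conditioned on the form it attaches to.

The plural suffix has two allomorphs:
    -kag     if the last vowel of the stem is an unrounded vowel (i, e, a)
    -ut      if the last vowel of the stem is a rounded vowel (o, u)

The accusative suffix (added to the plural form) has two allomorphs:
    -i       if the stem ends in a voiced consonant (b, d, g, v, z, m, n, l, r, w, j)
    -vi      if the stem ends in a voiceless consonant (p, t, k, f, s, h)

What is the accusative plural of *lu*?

luutvi

*lu* — last vowel /u/ (a rounded vowel) → -ut → *luut*.
The plural form *luut*: final consonant = /t/, voiceless → -vi → *luutvi*.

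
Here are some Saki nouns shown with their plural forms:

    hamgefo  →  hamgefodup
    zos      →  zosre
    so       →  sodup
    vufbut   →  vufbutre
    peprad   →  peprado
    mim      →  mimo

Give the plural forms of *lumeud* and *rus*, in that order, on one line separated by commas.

lumeudo, rusre

The suffix is conditioned by the final sound: -re when the stem ends in a voiceless consonant (*zos*, *vufbut*); -o when the stem ends in a voiced consonant (*peprad*, *mim*); -dup when the stem ends in a vowel (*hamgefo*, *so*).
*lumeud* — final sound /d/ (a voiced consonant) → -o → *lumeudo*.
*rus* — final sound /s/ (a voiceless consonant) → -re → *rusre*.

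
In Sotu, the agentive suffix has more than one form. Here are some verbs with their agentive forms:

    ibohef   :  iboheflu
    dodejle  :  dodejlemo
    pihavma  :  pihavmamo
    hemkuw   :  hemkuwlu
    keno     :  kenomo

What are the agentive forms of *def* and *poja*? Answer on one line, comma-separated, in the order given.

deflu, pojamo

The suffix is conditioned by the final sound: -lu when the stem ends in a consonant (*ibohef*, *hemkuw*); -mo when the stem ends in a vowel (*dodejle*, *pihavma*, *keno*).
*def* — final sound /f/ (a consonant) → -lu → *deflu*.
The final sound of *poja* is /a/, which is a vowel, so the suffix is -mo, giving *pojamo*.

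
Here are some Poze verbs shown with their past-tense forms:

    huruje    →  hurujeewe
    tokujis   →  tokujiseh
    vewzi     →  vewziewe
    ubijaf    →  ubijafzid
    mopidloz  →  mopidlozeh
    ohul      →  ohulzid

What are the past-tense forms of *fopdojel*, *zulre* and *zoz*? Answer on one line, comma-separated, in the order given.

Looking at the final sound of each stem: -eh when the stem ends in a sibilant (*tokujis*, *mopidloz*); -zid when the stem ends in a non-sibilant consonant (*ubijaf*, *ohul*); -ewe when the stem ends in a vowel (*huruje*, *vewzi*).
*fopdojel* — final sound /l/ (a non-sibilant consonant) → -zid → *fopdojelzid*.
*zulre*: final sound = /e/, a vowel → -ewe → *zulreewe*.
*zoz* — final sound /z/ (a sibilant) → -eh → *zozeh*.

fopdojelzid, zulreewe, zozeh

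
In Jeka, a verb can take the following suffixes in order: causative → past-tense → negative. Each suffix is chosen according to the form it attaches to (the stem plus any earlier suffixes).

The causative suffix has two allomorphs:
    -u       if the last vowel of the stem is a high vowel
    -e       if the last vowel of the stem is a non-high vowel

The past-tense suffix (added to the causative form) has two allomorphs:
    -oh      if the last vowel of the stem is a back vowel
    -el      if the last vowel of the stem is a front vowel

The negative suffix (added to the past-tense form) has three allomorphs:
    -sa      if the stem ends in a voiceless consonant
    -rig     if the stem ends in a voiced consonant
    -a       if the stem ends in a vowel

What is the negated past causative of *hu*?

huuohsa

*hu* — last vowel /u/ (a high vowel) → -u → *huu*.
Since the last vowel of the causative form *huu* is /u/ (a back vowel), it takes -oh, giving *huuoh*.
Since the final sound of the past-tense form *huuoh* is /h/ (a voiceless consonant), it takes -sa, giving *huuohsa*.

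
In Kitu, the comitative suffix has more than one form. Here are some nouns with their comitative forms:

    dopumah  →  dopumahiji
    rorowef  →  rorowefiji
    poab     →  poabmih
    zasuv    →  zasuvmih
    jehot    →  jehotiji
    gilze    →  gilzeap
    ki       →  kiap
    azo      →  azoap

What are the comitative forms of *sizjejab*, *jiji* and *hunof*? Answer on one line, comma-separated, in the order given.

The suffix is conditioned by the final sound: -iji when the stem ends in a voiceless consonant (*dopumah*, *rorowef*, *jehot*); -mih when the stem ends in a voiced consonant (*poab*, *zasuv*); -ap when the stem ends in a vowel (*gilze*, *ki*, *azo*).
Since the final sound of *sizjejab* is /b/ (a voiced consonant), it takes -mih, giving *sizjejabmih*.
*jiji*: final sound = /i/, a vowel → -ap → *jijiap*.
Since the final sound of *hunof* is /f/ (a voiceless consonant), it takes -iji, giving *hunofiji*.

sizjejabmih, jijiap, hunofiji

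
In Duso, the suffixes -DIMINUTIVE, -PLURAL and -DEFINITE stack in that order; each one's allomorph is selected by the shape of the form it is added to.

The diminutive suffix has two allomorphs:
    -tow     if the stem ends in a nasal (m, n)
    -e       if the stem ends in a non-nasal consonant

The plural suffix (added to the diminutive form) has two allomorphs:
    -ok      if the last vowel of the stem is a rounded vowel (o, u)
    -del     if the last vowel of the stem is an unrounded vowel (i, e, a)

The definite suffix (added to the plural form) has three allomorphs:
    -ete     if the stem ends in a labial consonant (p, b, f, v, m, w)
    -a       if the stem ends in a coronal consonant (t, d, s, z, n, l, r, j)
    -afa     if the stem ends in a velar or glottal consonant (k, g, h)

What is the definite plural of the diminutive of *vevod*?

vevodedela

The final consonant of *vevod* is /d/, which is non-nasal, so the diminutive suffix is -e, giving *vevode*.
The diminutive form *vevode* — last vowel /e/ (an unrounded vowel) → -del → *vevodedel*.
The plural form *vevodedel*: final consonant = /l/, coronal → -a → *vevodedela*.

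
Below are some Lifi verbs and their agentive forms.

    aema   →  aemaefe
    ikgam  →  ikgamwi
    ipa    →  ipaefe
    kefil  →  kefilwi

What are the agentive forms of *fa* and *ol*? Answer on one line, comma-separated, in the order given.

faefe, olwi

The alternation tracks the final sound of the stem — -wi when the stem ends in a consonant (*ikgam*, *kefil*); -efe when the stem ends in a vowel (*aema*, *ipa*).
The final sound of *fa* is /a/, which is a vowel, so the suffix is -efe, giving *faefe*.
*ol* — final sound /l/ (a consonant) → -wi → *olwi*.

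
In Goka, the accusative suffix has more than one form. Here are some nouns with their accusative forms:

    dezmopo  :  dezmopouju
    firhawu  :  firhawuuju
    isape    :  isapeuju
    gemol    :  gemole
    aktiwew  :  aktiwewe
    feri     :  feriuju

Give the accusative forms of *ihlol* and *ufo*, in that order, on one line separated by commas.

ihlole, ufouju

The pattern is consonant vs. vowel: -e when the stem ends in a consonant (*gemol*, *aktiwew*); -uju when the stem ends in a vowel (*dezmopo*, *firhawu*, *isape*, *feri*).
Since the final sound of *ihlol* is /l/ (a consonant), it takes -e, giving *ihlole*.
*ufo*: final sound = /o/, a vowel → -uju → *ufouju*.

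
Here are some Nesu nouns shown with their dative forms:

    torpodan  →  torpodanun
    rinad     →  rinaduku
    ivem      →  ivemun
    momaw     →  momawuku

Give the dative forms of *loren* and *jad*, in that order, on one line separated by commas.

lorenun, jaduku

The pattern is nasality of the final consonant: -un when the stem ends in a nasal (*torpodan*, *ivem*); -uku when the stem ends in a non-nasal consonant (*rinad*, *momaw*).
*loren* — final consonant /n/ (a nasal) → -un → *lorenun*.
The final consonant of *jad* is /d/, which is non-nasal, so the suffix is -uku, giving *jaduku*.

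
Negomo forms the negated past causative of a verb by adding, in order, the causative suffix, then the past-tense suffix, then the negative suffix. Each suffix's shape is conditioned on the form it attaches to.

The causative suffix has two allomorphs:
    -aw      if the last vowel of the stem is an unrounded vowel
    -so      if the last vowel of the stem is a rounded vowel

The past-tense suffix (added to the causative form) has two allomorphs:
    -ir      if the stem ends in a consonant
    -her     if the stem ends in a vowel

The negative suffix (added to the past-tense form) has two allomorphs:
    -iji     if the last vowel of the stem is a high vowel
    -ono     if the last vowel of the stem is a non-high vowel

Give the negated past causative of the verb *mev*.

*mev* — last vowel /e/ (an unrounded vowel) → -aw → *mevaw*.
The final sound of the causative form *mevaw* is /w/, which is a consonant, so the past-tense suffix is -ir, giving *mevawir*.
The last vowel of the past-tense form *mevawir* is /i/, which is a high vowel, so the negative suffix is -iji, giving *mevawiriji*.

mevawiriji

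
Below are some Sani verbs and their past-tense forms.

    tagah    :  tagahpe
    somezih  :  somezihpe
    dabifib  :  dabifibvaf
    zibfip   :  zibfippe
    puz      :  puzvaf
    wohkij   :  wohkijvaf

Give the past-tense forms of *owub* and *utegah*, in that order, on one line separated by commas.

Looking at the final consonant of each stem: -pe when the stem ends in a voiceless consonant (*tagah*, *somezih*, *zibfip*); -vaf when the stem ends in a voiced consonant (*dabifib*, *puz*, *wohkij*).
*owub*: final consonant = /b/, voiced → -vaf → *owubvaf*.
Since the final consonant of *utegah* is /h/ (voiceless), it takes -pe, giving *utegahpe*.

owubvaf, utegahpe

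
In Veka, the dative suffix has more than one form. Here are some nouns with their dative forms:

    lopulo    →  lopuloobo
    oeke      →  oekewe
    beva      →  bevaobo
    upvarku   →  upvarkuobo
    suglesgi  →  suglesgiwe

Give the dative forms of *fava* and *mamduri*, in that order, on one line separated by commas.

The alternation tracks the last vowel of the stem — -we when the last vowel of the stem is a front vowel (*oeke*, *suglesgi*); -obo when the last vowel of the stem is a back vowel (*lopulo*, *beva*, *upvarku*).
The last vowel of *fava* is /a/, which is a back vowel, so the suffix is -obo, giving *favaobo*.
*mamduri* — last vowel /i/ (a front vowel) → -we → *mamduriwe*.

favaobo, mamduriwe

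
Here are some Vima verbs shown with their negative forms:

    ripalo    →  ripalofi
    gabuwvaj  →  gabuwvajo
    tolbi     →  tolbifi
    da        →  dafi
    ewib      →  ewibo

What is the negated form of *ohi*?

The suffix is conditioned by the final sound: -o when the stem ends in a consonant (*gabuwvaj*, *ewib*); -fi when the stem ends in a vowel (*ripalo*, *tolbi*, *da*).
Since the final sound of *ohi* is /i/ (a vowel), it takes -fi, giving *ohifi*.

ohifi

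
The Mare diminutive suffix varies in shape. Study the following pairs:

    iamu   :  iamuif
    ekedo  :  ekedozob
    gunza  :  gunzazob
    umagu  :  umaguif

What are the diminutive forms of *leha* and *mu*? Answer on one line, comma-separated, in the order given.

lehazob, muif

The suffix is conditioned by the last vowel: -if when the last vowel of the stem is a high vowel (*iamu*, *umagu*); -zob when the last vowel of the stem is a non-high vowel (*ekedo*, *gunza*).
*leha* — last vowel /a/ (a non-high vowel) → -zob → *lehazob*.
*mu* — last vowel /u/ (a high vowel) → -if → *muif*.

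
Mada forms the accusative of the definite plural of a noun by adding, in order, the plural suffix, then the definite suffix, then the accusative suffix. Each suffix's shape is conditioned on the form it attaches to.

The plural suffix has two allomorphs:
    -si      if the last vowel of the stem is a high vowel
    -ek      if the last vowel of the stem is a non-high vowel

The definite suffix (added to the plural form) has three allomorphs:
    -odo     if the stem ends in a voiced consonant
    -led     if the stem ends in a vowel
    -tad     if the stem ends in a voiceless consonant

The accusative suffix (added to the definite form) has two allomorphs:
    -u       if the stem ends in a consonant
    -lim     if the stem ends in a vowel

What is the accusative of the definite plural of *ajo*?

Since the last vowel of *ajo* is /o/ (a non-high vowel), it takes -ek, giving *ajoek*.
The plural form *ajoek* — final sound /k/ (a voiceless consonant) → -tad → *ajoektad*.
The definite form *ajoektad*: final sound = /d/, a consonant → -u → *ajoektadu*.

ajoektadu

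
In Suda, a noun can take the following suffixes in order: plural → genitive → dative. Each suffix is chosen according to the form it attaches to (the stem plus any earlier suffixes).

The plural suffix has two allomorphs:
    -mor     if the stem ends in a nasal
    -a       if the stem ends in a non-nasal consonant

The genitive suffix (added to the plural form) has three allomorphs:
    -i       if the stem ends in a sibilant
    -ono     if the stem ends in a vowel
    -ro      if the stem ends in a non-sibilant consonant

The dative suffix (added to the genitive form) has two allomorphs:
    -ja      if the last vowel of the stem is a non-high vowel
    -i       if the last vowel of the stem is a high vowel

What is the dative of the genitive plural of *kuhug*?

kuhugaonoja

*kuhug* — final consonant /g/ (non-nasal) → -a → *kuhuga*.
The plural form *kuhuga*: final sound = /a/, a vowel → -ono → *kuhugaono*.
The genitive form *kuhugaono* — last vowel /o/ (a non-high vowel) → -ja → *kuhugaonoja*.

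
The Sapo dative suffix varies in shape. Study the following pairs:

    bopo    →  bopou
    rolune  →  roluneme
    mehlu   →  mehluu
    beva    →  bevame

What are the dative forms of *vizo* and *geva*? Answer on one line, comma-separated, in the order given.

Looking at the last vowel of each stem: -u when the last vowel of the stem is a rounded vowel (*bopo*, *mehlu*); -me when the last vowel of the stem is an unrounded vowel (*rolune*, *beva*).
*vizo* — last vowel /o/ (a rounded vowel) → -u → *vizou*.
The last vowel of *geva* is /a/, which is an unrounded vowel, so the suffix is -me, giving *gevame*.

vizou, gevame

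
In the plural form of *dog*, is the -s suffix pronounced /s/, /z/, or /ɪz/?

The stem *dog* ends in a voiced non-sibilant sound.
The plural suffix surfaces as /ɪz/ after sibilants, /s/ after other voiceless consonants, and /z/ after other voiced sounds.
So the plural -s on *dog* is pronounced /z/.

/z/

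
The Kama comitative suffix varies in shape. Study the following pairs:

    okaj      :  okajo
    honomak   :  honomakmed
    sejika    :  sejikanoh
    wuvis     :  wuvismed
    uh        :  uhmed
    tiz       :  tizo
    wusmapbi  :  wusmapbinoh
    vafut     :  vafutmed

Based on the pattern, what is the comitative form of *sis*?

Looking at the final sound of each stem: -med when the stem ends in a voiceless consonant (*honomak*, *wuvis*, *uh*, *vafut*); -o when the stem ends in a voiced consonant (*okaj*, *tiz*); -noh when the stem ends in a vowel (*sejika*, *wusmapbi*).
Since the final sound of *sis* is /s/ (a voiceless consonant), it takes -med, giving *sismed*.

sismed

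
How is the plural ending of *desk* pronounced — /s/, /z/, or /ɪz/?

The stem *desk* ends in a voiceless non-sibilant consonant.
The plural suffix surfaces as /ɪz/ after sibilants, /s/ after other voiceless consonants, and /z/ after other voiced sounds.
So the plural -s on *desk* is pronounced /s/.

/s/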